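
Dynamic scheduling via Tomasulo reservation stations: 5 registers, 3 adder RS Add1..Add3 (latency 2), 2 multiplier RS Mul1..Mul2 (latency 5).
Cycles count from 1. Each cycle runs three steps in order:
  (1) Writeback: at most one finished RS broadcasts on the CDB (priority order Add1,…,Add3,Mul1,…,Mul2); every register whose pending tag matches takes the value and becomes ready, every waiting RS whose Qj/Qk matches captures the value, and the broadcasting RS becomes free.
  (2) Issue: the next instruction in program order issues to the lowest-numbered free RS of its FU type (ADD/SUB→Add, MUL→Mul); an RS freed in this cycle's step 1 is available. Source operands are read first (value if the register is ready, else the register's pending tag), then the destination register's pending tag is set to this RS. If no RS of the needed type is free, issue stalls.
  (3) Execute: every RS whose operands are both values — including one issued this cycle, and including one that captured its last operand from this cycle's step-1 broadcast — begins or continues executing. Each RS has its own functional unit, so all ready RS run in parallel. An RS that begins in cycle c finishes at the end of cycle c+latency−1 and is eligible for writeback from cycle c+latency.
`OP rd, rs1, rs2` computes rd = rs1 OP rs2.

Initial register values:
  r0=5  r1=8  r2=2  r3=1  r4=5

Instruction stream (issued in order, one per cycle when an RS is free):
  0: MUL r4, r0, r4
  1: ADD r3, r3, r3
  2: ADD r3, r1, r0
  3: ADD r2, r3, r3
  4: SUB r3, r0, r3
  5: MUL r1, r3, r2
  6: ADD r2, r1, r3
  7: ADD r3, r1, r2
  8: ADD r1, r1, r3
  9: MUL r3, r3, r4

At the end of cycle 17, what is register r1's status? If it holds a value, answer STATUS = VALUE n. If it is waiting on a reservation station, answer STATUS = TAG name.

STATUS = TAG Add3

c1: issue MUL r4<-Mul1 | r0:5,r1:8,r2:2,r3:1,r4:Mul1
c2: issue ADD r3<-Add1 | r0:5,r1:8,r2:2,r3:Add1,r4:Mul1
c3: issue ADD r3<-Add2 | r0:5,r1:8,r2:2,r3:Add2,r4:Mul1
c4: CDB Add1=2; issue ADD r2<-Add1 | r0:5,r1:8,r2:Add1,r3:Add2,r4:Mul1
c5: CDB Add2=13; issue SUB r3<-Add2 | r0:5,r1:8,r2:Add1,r3:Add2,r4:Mul1
c6: CDB Mul1=25; issue MUL r1<-Mul1 | r0:5,r1:Mul1,r2:Add1,r3:Add2,r4:25
c7: CDB Add1=26; issue ADD r2<-Add1 | r0:5,r1:Mul1,r2:Add1,r3:Add2,r4:25
c8: CDB Add2=-8; issue ADD r3<-Add2 | r0:5,r1:Mul1,r2:Add1,r3:Add2,r4:25
c9: issue ADD r1<-Add3 | r0:5,r1:Add3,r2:Add1,r3:Add2,r4:25
c10: issue MUL r3<-Mul2 | r0:5,r1:Add3,r2:Add1,r3:Mul2,r4:25
c11: - | r0:5,r1:Add3,r2:Add1,r3:Mul2,r4:25
c12: - | r0:5,r1:Add3,r2:Add1,r3:Mul2,r4:25
c13: CDB Mul1=-208 | r0:5,r1:Add3,r2:Add1,r3:Mul2,r4:25
c14: - | r0:5,r1:Add3,r2:Add1,r3:Mul2,r4:25
c15: CDB Add1=-216 | r0:5,r1:Add3,r2:-216,r3:Mul2,r4:25
c16: - | r0:5,r1:Add3,r2:-216,r3:Mul2,r4:25
c17: CDB Add2=-424 | r0:5,r1:Add3,r2:-216,r3:Mul2,r4:25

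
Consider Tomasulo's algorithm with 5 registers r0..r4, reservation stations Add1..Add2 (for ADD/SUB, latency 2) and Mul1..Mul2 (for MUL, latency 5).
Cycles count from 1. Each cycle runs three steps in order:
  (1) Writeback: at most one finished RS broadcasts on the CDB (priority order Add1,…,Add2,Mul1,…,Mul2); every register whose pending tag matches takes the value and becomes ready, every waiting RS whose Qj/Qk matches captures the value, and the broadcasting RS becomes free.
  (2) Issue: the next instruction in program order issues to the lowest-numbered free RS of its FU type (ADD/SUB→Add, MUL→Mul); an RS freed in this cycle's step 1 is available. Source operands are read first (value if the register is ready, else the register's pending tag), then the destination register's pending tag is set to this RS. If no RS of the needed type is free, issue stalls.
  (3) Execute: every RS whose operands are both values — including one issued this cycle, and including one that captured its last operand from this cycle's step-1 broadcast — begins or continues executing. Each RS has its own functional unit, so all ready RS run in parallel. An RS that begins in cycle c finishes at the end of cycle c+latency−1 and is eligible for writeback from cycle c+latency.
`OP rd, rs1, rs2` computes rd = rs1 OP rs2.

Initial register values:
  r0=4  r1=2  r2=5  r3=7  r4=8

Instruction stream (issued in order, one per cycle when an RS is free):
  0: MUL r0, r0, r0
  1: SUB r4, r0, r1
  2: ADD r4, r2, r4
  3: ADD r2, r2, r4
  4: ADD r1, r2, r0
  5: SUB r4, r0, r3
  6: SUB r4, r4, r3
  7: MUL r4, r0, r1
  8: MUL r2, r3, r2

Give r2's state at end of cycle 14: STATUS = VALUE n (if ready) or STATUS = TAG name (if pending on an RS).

STATUS = VALUE 24

  c1: issue MUL r0<-Mul1  regs: r0:Mul1,r1:2,r2:5,r3:7,r4:8
  c2: issue SUB r4<-Add1  regs: r0:Mul1,r1:2,r2:5,r3:7,r4:Add1
  c3: issue ADD r4<-Add2  regs: r0:Mul1,r1:2,r2:5,r3:7,r4:Add2
  c4: stall  regs: r0:Mul1,r1:2,r2:5,r3:7,r4:Add2
  c5: stall  regs: r0:Mul1,r1:2,r2:5,r3:7,r4:Add2
  c6: CDB Mul1=16; stall  regs: r0:16,r1:2,r2:5,r3:7,r4:Add2
  c7: stall  regs: r0:16,r1:2,r2:5,r3:7,r4:Add2
  c8: CDB Add1=14; issue ADD r2<-Add1  regs: r0:16,r1:2,r2:Add1,r3:7,r4:Add2
  c9: stall  regs: r0:16,r1:2,r2:Add1,r3:7,r4:Add2
  c10: CDB Add2=19; issue ADD r1<-Add2  regs: r0:16,r1:Add2,r2:Add1,r3:7,r4:19
  c11: stall  regs: r0:16,r1:Add2,r2:Add1,r3:7,r4:19
  c12: CDB Add1=24; issue SUB r4<-Add1  regs: r0:16,r1:Add2,r2:24,r3:7,r4:Add1
  c13: stall  regs: r0:16,r1:Add2,r2:24,r3:7,r4:Add1
  c14: CDB Add1=9; issue SUB r4<-Add1  regs: r0:16,r1:Add2,r2:24,r3:7,r4:Add1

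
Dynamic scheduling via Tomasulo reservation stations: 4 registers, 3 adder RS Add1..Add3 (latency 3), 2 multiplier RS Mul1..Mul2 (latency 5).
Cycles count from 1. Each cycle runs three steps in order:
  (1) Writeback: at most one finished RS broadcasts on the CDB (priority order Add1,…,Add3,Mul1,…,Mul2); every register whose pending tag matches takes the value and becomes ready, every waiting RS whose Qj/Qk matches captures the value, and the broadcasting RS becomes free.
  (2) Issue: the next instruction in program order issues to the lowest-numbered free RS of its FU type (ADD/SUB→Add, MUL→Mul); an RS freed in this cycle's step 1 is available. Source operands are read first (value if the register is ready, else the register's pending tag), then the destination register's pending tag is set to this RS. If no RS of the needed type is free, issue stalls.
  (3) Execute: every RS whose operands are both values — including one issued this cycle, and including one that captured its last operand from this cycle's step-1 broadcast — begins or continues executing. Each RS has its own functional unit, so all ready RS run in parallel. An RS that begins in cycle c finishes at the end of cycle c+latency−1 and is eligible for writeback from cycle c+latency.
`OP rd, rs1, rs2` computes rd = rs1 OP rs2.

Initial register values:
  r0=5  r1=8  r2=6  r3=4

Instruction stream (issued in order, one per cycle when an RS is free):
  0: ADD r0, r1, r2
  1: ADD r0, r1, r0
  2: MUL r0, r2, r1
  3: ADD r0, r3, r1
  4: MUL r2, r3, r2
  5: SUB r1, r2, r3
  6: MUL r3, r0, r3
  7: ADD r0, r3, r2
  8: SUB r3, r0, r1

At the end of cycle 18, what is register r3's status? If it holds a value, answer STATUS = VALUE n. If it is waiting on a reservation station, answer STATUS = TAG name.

STATUS = TAG Add2

cycle 1: issue ADD r0<-Add1 // r0:Add1,r1:8,r2:6,r3:4
cycle 2: issue ADD r0<-Add2 // r0:Add2,r1:8,r2:6,r3:4
cycle 3: issue MUL r0<-Mul1 // r0:Mul1,r1:8,r2:6,r3:4
cycle 4: CDB Add1=14; issue ADD r0<-Add1 // r0:Add1,r1:8,r2:6,r3:4
cycle 5: issue MUL r2<-Mul2 // r0:Add1,r1:8,r2:Mul2,r3:4
cycle 6: issue SUB r1<-Add3 // r0:Add1,r1:Add3,r2:Mul2,r3:4
cycle 7: CDB Add1=12; stall // r0:12,r1:Add3,r2:Mul2,r3:4
cycle 8: CDB Add2=22; stall // r0:12,r1:Add3,r2:Mul2,r3:4
cycle 9: CDB Mul1=48; issue MUL r3<-Mul1 // r0:12,r1:Add3,r2:Mul2,r3:Mul1
cycle 10: CDB Mul2=24; issue ADD r0<-Add1 // r0:Add1,r1:Add3,r2:24,r3:Mul1
cycle 11: issue SUB r3<-Add2 // r0:Add1,r1:Add3,r2:24,r3:Add2
cycle 12: - // r0:Add1,r1:Add3,r2:24,r3:Add2
cycle 13: CDB Add3=20 // r0:Add1,r1:20,r2:24,r3:Add2
cycle 14: CDB Mul1=48 // r0:Add1,r1:20,r2:24,r3:Add2
cycle 15: - // r0:Add1,r1:20,r2:24,r3:Add2
cycle 16: - // r0:Add1,r1:20,r2:24,r3:Add2
cycle 17: CDB Add1=72 // r0:72,r1:20,r2:24,r3:Add2
cycle 18: - // r0:72,r1:20,r2:24,r3:Add2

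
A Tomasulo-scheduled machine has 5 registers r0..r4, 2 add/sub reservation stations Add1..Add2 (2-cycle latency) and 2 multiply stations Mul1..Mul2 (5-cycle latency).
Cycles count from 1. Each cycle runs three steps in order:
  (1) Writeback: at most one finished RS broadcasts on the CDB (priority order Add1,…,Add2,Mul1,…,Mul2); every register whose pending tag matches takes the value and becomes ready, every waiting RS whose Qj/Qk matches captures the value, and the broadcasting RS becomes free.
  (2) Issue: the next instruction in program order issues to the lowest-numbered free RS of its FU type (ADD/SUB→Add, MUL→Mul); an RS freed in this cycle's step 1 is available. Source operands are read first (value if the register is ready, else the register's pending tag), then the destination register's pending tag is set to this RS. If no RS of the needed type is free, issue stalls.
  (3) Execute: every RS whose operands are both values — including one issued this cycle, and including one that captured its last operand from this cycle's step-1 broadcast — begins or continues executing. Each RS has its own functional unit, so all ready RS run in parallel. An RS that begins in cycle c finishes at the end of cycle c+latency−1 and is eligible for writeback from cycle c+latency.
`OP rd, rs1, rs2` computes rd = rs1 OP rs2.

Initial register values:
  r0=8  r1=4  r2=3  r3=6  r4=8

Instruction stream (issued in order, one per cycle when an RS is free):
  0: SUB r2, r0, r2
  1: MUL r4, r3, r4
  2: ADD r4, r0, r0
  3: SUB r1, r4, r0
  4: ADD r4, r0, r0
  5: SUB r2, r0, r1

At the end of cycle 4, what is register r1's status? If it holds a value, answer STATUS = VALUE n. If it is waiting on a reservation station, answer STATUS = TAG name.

c1: issue SUB r2<-Add1 | r0:8,r1:4,r2:Add1,r3:6,r4:8
c2: issue MUL r4<-Mul1 | r0:8,r1:4,r2:Add1,r3:6,r4:Mul1
c3: CDB Add1=5; issue ADD r4<-Add1 | r0:8,r1:4,r2:5,r3:6,r4:Add1
c4: issue SUB r1<-Add2 | r0:8,r1:Add2,r2:5,r3:6,r4:Add1

STATUS = TAG Add2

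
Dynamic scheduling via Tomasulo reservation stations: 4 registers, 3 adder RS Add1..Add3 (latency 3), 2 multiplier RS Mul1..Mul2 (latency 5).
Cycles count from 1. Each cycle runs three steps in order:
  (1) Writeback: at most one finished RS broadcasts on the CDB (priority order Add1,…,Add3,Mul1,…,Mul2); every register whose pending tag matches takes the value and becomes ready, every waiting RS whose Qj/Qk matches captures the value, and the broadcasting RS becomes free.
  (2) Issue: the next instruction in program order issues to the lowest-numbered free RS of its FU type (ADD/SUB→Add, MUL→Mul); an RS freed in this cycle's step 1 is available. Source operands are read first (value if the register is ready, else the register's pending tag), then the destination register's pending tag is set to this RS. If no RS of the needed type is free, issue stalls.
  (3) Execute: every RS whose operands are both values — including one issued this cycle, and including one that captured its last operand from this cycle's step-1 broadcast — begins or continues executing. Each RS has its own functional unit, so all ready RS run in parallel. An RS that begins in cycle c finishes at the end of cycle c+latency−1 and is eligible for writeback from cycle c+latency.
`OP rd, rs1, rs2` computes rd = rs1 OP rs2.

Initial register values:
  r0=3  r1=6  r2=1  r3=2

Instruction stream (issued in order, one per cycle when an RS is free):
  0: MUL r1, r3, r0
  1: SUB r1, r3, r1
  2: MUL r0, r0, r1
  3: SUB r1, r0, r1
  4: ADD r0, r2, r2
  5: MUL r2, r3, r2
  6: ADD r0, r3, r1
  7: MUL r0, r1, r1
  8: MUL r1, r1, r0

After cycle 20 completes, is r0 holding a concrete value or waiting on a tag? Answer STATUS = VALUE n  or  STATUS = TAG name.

STATUS = TAG Mul1

  c1: issue MUL r1<-Mul1  regs: r0:3,r1:Mul1,r2:1,r3:2
  c2: issue SUB r1<-Add1  regs: r0:3,r1:Add1,r2:1,r3:2
  c3: issue MUL r0<-Mul2  regs: r0:Mul2,r1:Add1,r2:1,r3:2
  c4: issue SUB r1<-Add2  regs: r0:Mul2,r1:Add2,r2:1,r3:2
  c5: issue ADD r0<-Add3  regs: r0:Add3,r1:Add2,r2:1,r3:2
  c6: CDB Mul1=6; issue MUL r2<-Mul1  regs: r0:Add3,r1:Add2,r2:Mul1,r3:2
  c7: stall  regs: r0:Add3,r1:Add2,r2:Mul1,r3:2
  c8: CDB Add3=2; issue ADD r0<-Add3  regs: r0:Add3,r1:Add2,r2:Mul1,r3:2
  c9: CDB Add1=-4; stall  regs: r0:Add3,r1:Add2,r2:Mul1,r3:2
  c10: stall  regs: r0:Add3,r1:Add2,r2:Mul1,r3:2
  c11: CDB Mul1=2; issue MUL r0<-Mul1  regs: r0:Mul1,r1:Add2,r2:2,r3:2
  c12: stall  regs: r0:Mul1,r1:Add2,r2:2,r3:2
  c13: stall  regs: r0:Mul1,r1:Add2,r2:2,r3:2
  c14: CDB Mul2=-12; issue MUL r1<-Mul2  regs: r0:Mul1,r1:Mul2,r2:2,r3:2
  c15: -  regs: r0:Mul1,r1:Mul2,r2:2,r3:2
  c16: -  regs: r0:Mul1,r1:Mul2,r2:2,r3:2
  c17: CDB Add2=-8  regs: r0:Mul1,r1:Mul2,r2:2,r3:2
  c18: -  regs: r0:Mul1,r1:Mul2,r2:2,r3:2
  c19: -  regs: r0:Mul1,r1:Mul2,r2:2,r3:2
  c20: CDB Add3=-6  regs: r0:Mul1,r1:Mul2,r2:2,r3:2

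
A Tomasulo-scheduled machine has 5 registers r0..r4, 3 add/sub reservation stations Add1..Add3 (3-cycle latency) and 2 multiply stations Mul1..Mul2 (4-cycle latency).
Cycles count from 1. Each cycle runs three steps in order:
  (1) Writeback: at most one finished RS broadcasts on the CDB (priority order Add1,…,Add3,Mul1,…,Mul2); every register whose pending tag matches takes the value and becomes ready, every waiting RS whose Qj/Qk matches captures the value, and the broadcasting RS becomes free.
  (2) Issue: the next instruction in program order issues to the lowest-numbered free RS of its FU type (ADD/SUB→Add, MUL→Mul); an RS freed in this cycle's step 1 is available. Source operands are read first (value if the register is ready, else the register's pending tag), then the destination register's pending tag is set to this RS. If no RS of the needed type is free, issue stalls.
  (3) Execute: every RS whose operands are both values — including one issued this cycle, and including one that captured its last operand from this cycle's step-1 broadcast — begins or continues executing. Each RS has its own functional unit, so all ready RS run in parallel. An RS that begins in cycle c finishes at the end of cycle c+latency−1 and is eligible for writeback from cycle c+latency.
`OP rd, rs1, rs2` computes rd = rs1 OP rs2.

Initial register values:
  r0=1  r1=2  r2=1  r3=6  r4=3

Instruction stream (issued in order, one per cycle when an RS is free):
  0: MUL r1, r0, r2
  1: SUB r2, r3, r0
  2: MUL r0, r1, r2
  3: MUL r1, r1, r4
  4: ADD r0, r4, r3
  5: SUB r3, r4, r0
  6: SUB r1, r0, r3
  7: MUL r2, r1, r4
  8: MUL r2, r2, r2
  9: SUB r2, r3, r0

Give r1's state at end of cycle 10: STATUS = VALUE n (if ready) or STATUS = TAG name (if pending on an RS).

STATUS = TAG Add3

  c1: issue MUL r1<-Mul1  regs: r0:1,r1:Mul1,r2:1,r3:6,r4:3
  c2: issue SUB r2<-Add1  regs: r0:1,r1:Mul1,r2:Add1,r3:6,r4:3
  c3: issue MUL r0<-Mul2  regs: r0:Mul2,r1:Mul1,r2:Add1,r3:6,r4:3
  c4: stall  regs: r0:Mul2,r1:Mul1,r2:Add1,r3:6,r4:3
  c5: CDB Add1=5; stall  regs: r0:Mul2,r1:Mul1,r2:5,r3:6,r4:3
  c6: CDB Mul1=1; issue MUL r1<-Mul1  regs: r0:Mul2,r1:Mul1,r2:5,r3:6,r4:3
  c7: issue ADD r0<-Add1  regs: r0:Add1,r1:Mul1,r2:5,r3:6,r4:3
  c8: issue SUB r3<-Add2  regs: r0:Add1,r1:Mul1,r2:5,r3:Add2,r4:3
  c9: issue SUB r1<-Add3  regs: r0:Add1,r1:Add3,r2:5,r3:Add2,r4:3
  c10: CDB Add1=9; stall  regs: r0:9,r1:Add3,r2:5,r3:Add2,r4:3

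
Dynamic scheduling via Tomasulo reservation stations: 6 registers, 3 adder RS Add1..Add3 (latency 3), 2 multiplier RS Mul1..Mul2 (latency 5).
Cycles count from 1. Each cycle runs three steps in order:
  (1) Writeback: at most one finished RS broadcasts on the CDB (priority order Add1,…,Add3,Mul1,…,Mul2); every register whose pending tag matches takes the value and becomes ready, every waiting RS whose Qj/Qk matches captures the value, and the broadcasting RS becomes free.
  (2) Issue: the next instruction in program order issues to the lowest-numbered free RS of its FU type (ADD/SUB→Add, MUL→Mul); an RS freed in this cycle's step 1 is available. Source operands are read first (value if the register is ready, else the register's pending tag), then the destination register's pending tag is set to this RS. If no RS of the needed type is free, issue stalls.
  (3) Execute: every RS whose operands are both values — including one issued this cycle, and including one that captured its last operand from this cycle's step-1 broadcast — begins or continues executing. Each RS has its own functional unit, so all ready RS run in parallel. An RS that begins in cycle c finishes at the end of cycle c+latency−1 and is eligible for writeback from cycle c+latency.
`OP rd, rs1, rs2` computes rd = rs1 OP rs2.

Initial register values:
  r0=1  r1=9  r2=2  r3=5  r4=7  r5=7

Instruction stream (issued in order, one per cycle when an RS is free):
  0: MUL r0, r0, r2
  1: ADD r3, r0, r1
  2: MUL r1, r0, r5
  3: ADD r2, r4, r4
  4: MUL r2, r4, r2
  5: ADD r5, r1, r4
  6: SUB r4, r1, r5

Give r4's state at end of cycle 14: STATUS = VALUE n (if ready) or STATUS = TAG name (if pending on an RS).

STATUS = TAG Add3

  c1: issue MUL r0<-Mul1  regs: r0:Mul1,r1:9,r2:2,r3:5,r4:7,r5:7
  c2: issue ADD r3<-Add1  regs: r0:Mul1,r1:9,r2:2,r3:Add1,r4:7,r5:7
  c3: issue MUL r1<-Mul2  regs: r0:Mul1,r1:Mul2,r2:2,r3:Add1,r4:7,r5:7
  c4: issue ADD r2<-Add2  regs: r0:Mul1,r1:Mul2,r2:Add2,r3:Add1,r4:7,r5:7
  c5: stall  regs: r0:Mul1,r1:Mul2,r2:Add2,r3:Add1,r4:7,r5:7
  c6: CDB Mul1=2; issue MUL r2<-Mul1  regs: r0:2,r1:Mul2,r2:Mul1,r3:Add1,r4:7,r5:7
  c7: CDB Add2=14; issue ADD r5<-Add2  regs: r0:2,r1:Mul2,r2:Mul1,r3:Add1,r4:7,r5:Add2
  c8: issue SUB r4<-Add3  regs: r0:2,r1:Mul2,r2:Mul1,r3:Add1,r4:Add3,r5:Add2
  c9: CDB Add1=11  regs: r0:2,r1:Mul2,r2:Mul1,r3:11,r4:Add3,r5:Add2
  c10: -  regs: r0:2,r1:Mul2,r2:Mul1,r3:11,r4:Add3,r5:Add2
  c11: CDB Mul2=14  regs: r0:2,r1:14,r2:Mul1,r3:11,r4:Add3,r5:Add2
  c12: CDB Mul1=98  regs: r0:2,r1:14,r2:98,r3:11,r4:Add3,r5:Add2
  c13: -  regs: r0:2,r1:14,r2:98,r3:11,r4:Add3,r5:Add2
  c14: CDB Add2=21  regs: r0:2,r1:14,r2:98,r3:11,r4:Add3,r5:21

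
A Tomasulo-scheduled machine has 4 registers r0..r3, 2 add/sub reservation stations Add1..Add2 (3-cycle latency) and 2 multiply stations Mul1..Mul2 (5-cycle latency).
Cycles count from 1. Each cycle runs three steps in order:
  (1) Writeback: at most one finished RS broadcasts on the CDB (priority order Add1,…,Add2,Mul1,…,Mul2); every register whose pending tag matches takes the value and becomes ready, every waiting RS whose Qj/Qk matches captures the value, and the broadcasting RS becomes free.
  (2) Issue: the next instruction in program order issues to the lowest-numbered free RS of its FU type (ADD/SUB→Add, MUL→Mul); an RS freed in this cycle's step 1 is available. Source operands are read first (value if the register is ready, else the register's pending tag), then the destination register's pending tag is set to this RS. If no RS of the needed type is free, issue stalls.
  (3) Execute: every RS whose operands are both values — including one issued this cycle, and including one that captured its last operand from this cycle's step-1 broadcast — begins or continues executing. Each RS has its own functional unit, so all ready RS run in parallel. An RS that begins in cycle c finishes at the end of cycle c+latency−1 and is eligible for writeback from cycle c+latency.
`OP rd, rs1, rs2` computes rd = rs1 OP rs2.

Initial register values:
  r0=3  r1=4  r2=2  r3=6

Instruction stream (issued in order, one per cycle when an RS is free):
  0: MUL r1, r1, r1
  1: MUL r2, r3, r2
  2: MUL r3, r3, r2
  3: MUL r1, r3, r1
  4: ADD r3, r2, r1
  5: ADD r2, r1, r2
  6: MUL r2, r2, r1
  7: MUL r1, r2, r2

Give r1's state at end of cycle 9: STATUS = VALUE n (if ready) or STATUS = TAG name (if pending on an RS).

c1: issue MUL r1<-Mul1 | r0:3,r1:Mul1,r2:2,r3:6
c2: issue MUL r2<-Mul2 | r0:3,r1:Mul1,r2:Mul2,r3:6
c3: stall | r0:3,r1:Mul1,r2:Mul2,r3:6
c4: stall | r0:3,r1:Mul1,r2:Mul2,r3:6
c5: stall | r0:3,r1:Mul1,r2:Mul2,r3:6
c6: CDB Mul1=16; issue MUL r3<-Mul1 | r0:3,r1:16,r2:Mul2,r3:Mul1
c7: CDB Mul2=12; issue MUL r1<-Mul2 | r0:3,r1:Mul2,r2:12,r3:Mul1
c8: issue ADD r3<-Add1 | r0:3,r1:Mul2,r2:12,r3:Add1
c9: issue ADD r2<-Add2 | r0:3,r1:Mul2,r2:Add2,r3:Add1

STATUS = TAG Mul2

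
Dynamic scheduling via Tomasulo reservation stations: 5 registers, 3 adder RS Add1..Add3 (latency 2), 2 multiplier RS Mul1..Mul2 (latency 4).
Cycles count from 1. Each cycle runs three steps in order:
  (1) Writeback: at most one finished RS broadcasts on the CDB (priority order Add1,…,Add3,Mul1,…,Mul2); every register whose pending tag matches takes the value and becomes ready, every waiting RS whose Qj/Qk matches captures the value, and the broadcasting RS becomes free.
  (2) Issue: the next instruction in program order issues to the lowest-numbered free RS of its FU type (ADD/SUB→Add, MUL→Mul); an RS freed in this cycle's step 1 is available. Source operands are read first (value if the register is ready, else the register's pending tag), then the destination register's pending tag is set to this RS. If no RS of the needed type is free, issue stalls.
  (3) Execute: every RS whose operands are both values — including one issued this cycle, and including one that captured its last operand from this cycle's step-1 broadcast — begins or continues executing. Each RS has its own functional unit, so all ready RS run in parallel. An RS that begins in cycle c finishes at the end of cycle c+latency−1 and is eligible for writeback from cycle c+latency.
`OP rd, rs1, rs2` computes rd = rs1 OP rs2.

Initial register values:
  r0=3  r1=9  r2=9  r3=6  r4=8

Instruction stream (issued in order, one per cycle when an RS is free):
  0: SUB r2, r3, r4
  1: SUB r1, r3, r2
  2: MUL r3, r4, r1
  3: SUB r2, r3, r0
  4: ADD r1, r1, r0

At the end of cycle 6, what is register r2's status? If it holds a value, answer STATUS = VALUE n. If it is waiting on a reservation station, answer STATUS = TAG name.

STATUS = TAG Add1

  c1: issue SUB r2<-Add1  regs: r0:3,r1:9,r2:Add1,r3:6,r4:8
  c2: issue SUB r1<-Add2  regs: r0:3,r1:Add2,r2:Add1,r3:6,r4:8
  c3: CDB Add1=-2; issue MUL r3<-Mul1  regs: r0:3,r1:Add2,r2:-2,r3:Mul1,r4:8
  c4: issue SUB r2<-Add1  regs: r0:3,r1:Add2,r2:Add1,r3:Mul1,r4:8
  c5: CDB Add2=8; issue ADD r1<-Add2  regs: r0:3,r1:Add2,r2:Add1,r3:Mul1,r4:8
  c6: -  regs: r0:3,r1:Add2,r2:Add1,r3:Mul1,r4:8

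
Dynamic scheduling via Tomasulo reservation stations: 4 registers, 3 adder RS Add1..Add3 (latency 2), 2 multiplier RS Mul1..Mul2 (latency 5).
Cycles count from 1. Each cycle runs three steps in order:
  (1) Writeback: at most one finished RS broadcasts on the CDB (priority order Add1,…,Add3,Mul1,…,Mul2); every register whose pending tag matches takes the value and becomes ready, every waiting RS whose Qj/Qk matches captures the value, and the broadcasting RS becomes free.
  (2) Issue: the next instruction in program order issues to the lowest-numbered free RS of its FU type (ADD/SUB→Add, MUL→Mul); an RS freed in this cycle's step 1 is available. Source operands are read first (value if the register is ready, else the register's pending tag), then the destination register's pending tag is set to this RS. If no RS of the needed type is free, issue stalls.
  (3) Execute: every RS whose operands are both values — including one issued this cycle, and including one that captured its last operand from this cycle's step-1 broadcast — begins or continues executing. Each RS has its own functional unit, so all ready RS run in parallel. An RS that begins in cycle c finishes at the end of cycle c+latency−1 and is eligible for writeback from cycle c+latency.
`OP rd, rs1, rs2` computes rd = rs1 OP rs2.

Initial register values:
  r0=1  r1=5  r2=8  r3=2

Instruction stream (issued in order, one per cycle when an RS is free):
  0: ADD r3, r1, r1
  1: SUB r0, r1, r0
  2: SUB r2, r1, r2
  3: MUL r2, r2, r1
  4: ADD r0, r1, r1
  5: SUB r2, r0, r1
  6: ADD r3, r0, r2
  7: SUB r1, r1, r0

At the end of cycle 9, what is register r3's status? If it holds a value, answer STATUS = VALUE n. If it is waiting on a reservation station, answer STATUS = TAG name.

cycle 1: issue ADD r3<-Add1 // r0:1,r1:5,r2:8,r3:Add1
cycle 2: issue SUB r0<-Add2 // r0:Add2,r1:5,r2:8,r3:Add1
cycle 3: CDB Add1=10; issue SUB r2<-Add1 // r0:Add2,r1:5,r2:Add1,r3:10
cycle 4: CDB Add2=4; issue MUL r2<-Mul1 // r0:4,r1:5,r2:Mul1,r3:10
cycle 5: CDB Add1=-3; issue ADD r0<-Add1 // r0:Add1,r1:5,r2:Mul1,r3:10
cycle 6: issue SUB r2<-Add2 // r0:Add1,r1:5,r2:Add2,r3:10
cycle 7: CDB Add1=10; issue ADD r3<-Add1 // r0:10,r1:5,r2:Add2,r3:Add1
cycle 8: issue SUB r1<-Add3 // r0:10,r1:Add3,r2:Add2,r3:Add1
cycle 9: CDB Add2=5 // r0:10,r1:Add3,r2:5,r3:Add1

STATUS = TAG Add1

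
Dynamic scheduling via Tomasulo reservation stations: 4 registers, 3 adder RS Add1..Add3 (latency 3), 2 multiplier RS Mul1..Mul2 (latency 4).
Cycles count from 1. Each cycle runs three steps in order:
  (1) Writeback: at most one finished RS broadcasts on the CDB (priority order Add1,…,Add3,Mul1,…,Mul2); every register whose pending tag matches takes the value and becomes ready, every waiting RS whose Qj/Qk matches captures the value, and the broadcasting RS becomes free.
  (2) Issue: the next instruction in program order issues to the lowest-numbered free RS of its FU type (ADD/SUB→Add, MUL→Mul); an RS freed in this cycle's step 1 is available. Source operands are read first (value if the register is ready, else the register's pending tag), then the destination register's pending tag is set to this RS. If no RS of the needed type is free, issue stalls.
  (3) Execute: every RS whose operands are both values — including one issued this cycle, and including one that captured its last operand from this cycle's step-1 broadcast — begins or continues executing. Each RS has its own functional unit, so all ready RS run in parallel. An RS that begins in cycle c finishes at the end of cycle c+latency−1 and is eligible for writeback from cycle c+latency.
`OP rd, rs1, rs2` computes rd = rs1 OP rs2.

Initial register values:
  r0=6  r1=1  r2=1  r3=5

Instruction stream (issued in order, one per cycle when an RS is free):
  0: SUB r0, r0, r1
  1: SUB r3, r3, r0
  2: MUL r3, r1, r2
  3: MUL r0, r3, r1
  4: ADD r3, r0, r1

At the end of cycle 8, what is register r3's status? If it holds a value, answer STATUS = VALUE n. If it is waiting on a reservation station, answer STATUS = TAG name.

c1: issue SUB r0<-Add1 | r0:Add1,r1:1,r2:1,r3:5
c2: issue SUB r3<-Add2 | r0:Add1,r1:1,r2:1,r3:Add2
c3: issue MUL r3<-Mul1 | r0:Add1,r1:1,r2:1,r3:Mul1
c4: CDB Add1=5; issue MUL r0<-Mul2 | r0:Mul2,r1:1,r2:1,r3:Mul1
c5: issue ADD r3<-Add1 | r0:Mul2,r1:1,r2:1,r3:Add1
c6: - | r0:Mul2,r1:1,r2:1,r3:Add1
c7: CDB Add2=0 | r0:Mul2,r1:1,r2:1,r3:Add1
c8: CDB Mul1=1 | r0:Mul2,r1:1,r2:1,r3:Add1

STATUS = TAG Add1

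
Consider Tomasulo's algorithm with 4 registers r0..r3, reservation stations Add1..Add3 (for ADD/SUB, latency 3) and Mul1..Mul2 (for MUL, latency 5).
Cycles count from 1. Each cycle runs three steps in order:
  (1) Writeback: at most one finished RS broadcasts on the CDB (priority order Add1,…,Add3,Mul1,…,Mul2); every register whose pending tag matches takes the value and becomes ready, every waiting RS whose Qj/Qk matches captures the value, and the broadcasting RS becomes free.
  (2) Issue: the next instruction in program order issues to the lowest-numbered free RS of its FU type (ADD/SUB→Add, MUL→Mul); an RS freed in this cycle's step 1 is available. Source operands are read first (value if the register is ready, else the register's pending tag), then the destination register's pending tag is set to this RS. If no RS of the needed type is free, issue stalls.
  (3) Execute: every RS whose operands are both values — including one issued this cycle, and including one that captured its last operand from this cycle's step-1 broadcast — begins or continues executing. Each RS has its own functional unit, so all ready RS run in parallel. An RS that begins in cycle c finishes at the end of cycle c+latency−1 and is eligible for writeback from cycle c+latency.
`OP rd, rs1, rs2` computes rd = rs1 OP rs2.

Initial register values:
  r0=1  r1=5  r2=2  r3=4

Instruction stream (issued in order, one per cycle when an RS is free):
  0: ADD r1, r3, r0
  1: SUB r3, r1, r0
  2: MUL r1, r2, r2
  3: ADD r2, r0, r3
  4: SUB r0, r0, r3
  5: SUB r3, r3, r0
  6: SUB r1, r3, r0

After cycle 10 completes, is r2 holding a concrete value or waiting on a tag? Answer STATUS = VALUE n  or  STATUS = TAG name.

cycle 1: issue ADD r1<-Add1 // r0:1,r1:Add1,r2:2,r3:4
cycle 2: issue SUB r3<-Add2 // r0:1,r1:Add1,r2:2,r3:Add2
cycle 3: issue MUL r1<-Mul1 // r0:1,r1:Mul1,r2:2,r3:Add2
cycle 4: CDB Add1=5; issue ADD r2<-Add1 // r0:1,r1:Mul1,r2:Add1,r3:Add2
cycle 5: issue SUB r0<-Add3 // r0:Add3,r1:Mul1,r2:Add1,r3:Add2
cycle 6: stall // r0:Add3,r1:Mul1,r2:Add1,r3:Add2
cycle 7: CDB Add2=4; issue SUB r3<-Add2 // r0:Add3,r1:Mul1,r2:Add1,r3:Add2
cycle 8: CDB Mul1=4; stall // r0:Add3,r1:4,r2:Add1,r3:Add2
cycle 9: stall // r0:Add3,r1:4,r2:Add1,r3:Add2
cycle 10: CDB Add1=5; issue SUB r1<-Add1 // r0:Add3,r1:Add1,r2:5,r3:Add2

STATUS = VALUE 5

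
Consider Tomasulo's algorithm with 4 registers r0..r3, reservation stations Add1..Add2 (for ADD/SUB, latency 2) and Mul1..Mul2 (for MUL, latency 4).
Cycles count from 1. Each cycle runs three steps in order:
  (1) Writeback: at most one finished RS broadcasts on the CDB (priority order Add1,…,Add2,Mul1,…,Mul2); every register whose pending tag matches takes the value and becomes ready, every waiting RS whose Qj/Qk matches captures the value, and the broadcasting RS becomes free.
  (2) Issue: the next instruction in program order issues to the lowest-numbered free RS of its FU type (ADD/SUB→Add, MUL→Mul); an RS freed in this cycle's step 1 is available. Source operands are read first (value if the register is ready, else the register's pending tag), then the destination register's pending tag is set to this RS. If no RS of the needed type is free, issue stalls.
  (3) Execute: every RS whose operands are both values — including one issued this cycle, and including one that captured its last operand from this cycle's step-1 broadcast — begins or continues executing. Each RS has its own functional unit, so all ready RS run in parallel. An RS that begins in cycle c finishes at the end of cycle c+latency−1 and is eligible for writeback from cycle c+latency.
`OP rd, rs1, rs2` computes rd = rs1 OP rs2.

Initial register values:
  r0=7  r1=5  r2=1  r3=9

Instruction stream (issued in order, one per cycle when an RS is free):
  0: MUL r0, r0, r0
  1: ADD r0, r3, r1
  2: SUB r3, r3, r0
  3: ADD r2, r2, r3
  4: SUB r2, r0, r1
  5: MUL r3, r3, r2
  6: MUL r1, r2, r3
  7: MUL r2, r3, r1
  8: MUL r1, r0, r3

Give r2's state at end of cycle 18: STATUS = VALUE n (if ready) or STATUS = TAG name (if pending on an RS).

STATUS = TAG Mul1

cycle 1: issue MUL r0<-Mul1 // r0:Mul1,r1:5,r2:1,r3:9
cycle 2: issue ADD r0<-Add1 // r0:Add1,r1:5,r2:1,r3:9
cycle 3: issue SUB r3<-Add2 // r0:Add1,r1:5,r2:1,r3:Add2
cycle 4: CDB Add1=14; issue ADD r2<-Add1 // r0:14,r1:5,r2:Add1,r3:Add2
cycle 5: CDB Mul1=49; stall // r0:14,r1:5,r2:Add1,r3:Add2
cycle 6: CDB Add2=-5; issue SUB r2<-Add2 // r0:14,r1:5,r2:Add2,r3:-5
cycle 7: issue MUL r3<-Mul1 // r0:14,r1:5,r2:Add2,r3:Mul1
cycle 8: CDB Add1=-4; issue MUL r1<-Mul2 // r0:14,r1:Mul2,r2:Add2,r3:Mul1
cycle 9: CDB Add2=9; stall // r0:14,r1:Mul2,r2:9,r3:Mul1
cycle 10: stall // r0:14,r1:Mul2,r2:9,r3:Mul1
cycle 11: stall // r0:14,r1:Mul2,r2:9,r3:Mul1
cycle 12: stall // r0:14,r1:Mul2,r2:9,r3:Mul1
cycle 13: CDB Mul1=-45; issue MUL r2<-Mul1 // r0:14,r1:Mul2,r2:Mul1,r3:-45
cycle 14: stall // r0:14,r1:Mul2,r2:Mul1,r3:-45
cycle 15: stall // r0:14,r1:Mul2,r2:Mul1,r3:-45
cycle 16: stall // r0:14,r1:Mul2,r2:Mul1,r3:-45
cycle 17: CDB Mul2=-405; issue MUL r1<-Mul2 // r0:14,r1:Mul2,r2:Mul1,r3:-45
cycle 18: - // r0:14,r1:Mul2,r2:Mul1,r3:-45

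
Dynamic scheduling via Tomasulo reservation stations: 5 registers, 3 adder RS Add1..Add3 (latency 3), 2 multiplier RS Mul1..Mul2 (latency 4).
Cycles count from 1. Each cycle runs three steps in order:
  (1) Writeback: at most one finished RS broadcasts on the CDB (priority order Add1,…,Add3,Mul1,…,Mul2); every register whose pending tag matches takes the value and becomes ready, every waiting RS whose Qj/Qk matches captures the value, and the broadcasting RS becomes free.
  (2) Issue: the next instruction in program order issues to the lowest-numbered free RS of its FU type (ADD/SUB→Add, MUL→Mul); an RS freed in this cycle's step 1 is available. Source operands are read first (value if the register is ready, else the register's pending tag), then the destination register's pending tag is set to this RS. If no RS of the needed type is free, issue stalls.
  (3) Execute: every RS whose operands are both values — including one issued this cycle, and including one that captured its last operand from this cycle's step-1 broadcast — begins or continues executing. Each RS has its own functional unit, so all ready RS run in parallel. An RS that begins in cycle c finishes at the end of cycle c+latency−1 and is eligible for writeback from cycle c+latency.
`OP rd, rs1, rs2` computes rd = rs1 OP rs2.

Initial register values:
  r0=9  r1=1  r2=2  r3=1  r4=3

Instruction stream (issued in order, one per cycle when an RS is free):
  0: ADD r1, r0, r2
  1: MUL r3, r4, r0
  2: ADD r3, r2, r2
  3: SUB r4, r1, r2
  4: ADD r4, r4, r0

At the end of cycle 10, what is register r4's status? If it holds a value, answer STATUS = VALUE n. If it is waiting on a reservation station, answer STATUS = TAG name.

c1: issue ADD r1<-Add1 | r0:9,r1:Add1,r2:2,r3:1,r4:3
c2: issue MUL r3<-Mul1 | r0:9,r1:Add1,r2:2,r3:Mul1,r4:3
c3: issue ADD r3<-Add2 | r0:9,r1:Add1,r2:2,r3:Add2,r4:3
c4: CDB Add1=11; issue SUB r4<-Add1 | r0:9,r1:11,r2:2,r3:Add2,r4:Add1
c5: issue ADD r4<-Add3 | r0:9,r1:11,r2:2,r3:Add2,r4:Add3
c6: CDB Add2=4 | r0:9,r1:11,r2:2,r3:4,r4:Add3
c7: CDB Add1=9 | r0:9,r1:11,r2:2,r3:4,r4:Add3
c8: CDB Mul1=27 | r0:9,r1:11,r2:2,r3:4,r4:Add3
c9: - | r0:9,r1:11,r2:2,r3:4,r4:Add3
c10: CDB Add3=18 | r0:9,r1:11,r2:2,r3:4,r4:18

STATUS = VALUE 18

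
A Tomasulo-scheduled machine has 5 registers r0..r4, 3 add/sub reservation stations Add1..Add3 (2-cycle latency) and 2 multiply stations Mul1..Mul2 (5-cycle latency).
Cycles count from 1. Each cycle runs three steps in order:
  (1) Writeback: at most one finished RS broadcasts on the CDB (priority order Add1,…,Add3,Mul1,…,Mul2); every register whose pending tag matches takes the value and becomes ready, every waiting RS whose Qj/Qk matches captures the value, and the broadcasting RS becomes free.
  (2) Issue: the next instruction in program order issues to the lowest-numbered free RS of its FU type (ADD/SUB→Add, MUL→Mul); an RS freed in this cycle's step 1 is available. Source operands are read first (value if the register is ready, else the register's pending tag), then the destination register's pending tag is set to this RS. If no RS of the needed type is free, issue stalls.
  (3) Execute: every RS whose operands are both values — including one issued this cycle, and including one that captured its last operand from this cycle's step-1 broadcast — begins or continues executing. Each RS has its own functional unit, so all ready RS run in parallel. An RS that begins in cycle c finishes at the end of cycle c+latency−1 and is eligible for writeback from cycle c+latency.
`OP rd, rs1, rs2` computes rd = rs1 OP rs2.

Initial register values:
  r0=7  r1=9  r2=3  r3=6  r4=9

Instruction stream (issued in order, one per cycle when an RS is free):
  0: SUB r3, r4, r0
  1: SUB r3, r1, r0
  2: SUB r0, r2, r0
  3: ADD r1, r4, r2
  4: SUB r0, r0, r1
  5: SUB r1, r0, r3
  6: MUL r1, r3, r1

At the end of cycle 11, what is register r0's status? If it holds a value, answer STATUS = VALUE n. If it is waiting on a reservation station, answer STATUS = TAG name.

STATUS = VALUE -16

c1: issue SUB r3<-Add1 | r0:7,r1:9,r2:3,r3:Add1,r4:9
c2: issue SUB r3<-Add2 | r0:7,r1:9,r2:3,r3:Add2,r4:9
c3: CDB Add1=2; issue SUB r0<-Add1 | r0:Add1,r1:9,r2:3,r3:Add2,r4:9
c4: CDB Add2=2; issue ADD r1<-Add2 | r0:Add1,r1:Add2,r2:3,r3:2,r4:9
c5: CDB Add1=-4; issue SUB r0<-Add1 | r0:Add1,r1:Add2,r2:3,r3:2,r4:9
c6: CDB Add2=12; issue SUB r1<-Add2 | r0:Add1,r1:Add2,r2:3,r3:2,r4:9
c7: issue MUL r1<-Mul1 | r0:Add1,r1:Mul1,r2:3,r3:2,r4:9
c8: CDB Add1=-16 | r0:-16,r1:Mul1,r2:3,r3:2,r4:9
c9: - | r0:-16,r1:Mul1,r2:3,r3:2,r4:9
c10: CDB Add2=-18 | r0:-16,r1:Mul1,r2:3,r3:2,r4:9
c11: - | r0:-16,r1:Mul1,r2:3,r3:2,r4:9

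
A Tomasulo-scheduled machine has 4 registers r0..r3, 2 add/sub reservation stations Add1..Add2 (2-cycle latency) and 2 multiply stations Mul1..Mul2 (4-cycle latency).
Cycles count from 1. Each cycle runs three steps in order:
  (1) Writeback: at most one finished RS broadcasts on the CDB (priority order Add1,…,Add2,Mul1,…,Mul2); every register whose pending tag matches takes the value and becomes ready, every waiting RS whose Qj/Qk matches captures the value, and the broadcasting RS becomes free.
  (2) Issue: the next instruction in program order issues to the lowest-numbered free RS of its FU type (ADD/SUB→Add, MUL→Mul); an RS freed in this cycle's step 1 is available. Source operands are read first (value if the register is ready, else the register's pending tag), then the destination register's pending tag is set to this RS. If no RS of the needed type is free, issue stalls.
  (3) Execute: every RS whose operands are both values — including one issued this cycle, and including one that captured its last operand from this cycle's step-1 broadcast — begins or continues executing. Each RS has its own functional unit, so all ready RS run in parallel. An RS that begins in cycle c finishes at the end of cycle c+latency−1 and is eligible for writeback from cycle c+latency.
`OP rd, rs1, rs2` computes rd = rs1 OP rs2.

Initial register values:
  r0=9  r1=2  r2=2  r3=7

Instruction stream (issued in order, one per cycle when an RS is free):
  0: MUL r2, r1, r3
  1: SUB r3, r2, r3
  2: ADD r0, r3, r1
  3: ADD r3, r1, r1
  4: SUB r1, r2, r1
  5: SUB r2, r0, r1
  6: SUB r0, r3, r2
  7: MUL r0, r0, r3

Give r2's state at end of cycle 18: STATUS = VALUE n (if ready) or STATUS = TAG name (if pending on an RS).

  c1: issue MUL r2<-Mul1  regs: r0:9,r1:2,r2:Mul1,r3:7
  c2: issue SUB r3<-Add1  regs: r0:9,r1:2,r2:Mul1,r3:Add1
  c3: issue ADD r0<-Add2  regs: r0:Add2,r1:2,r2:Mul1,r3:Add1
  c4: stall  regs: r0:Add2,r1:2,r2:Mul1,r3:Add1
  c5: CDB Mul1=14; stall  regs: r0:Add2,r1:2,r2:14,r3:Add1
  c6: stall  regs: r0:Add2,r1:2,r2:14,r3:Add1
  c7: CDB Add1=7; issue ADD r3<-Add1  regs: r0:Add2,r1:2,r2:14,r3:Add1
  c8: stall  regs: r0:Add2,r1:2,r2:14,r3:Add1
  c9: CDB Add1=4; issue SUB r1<-Add1  regs: r0:Add2,r1:Add1,r2:14,r3:4
  c10: CDB Add2=9; issue SUB r2<-Add2  regs: r0:9,r1:Add1,r2:Add2,r3:4
  c11: CDB Add1=12; issue SUB r0<-Add1  regs: r0:Add1,r1:12,r2:Add2,r3:4
  c12: issue MUL r0<-Mul1  regs: r0:Mul1,r1:12,r2:Add2,r3:4
  c13: CDB Add2=-3  regs: r0:Mul1,r1:12,r2:-3,r3:4
  c14: -  regs: r0:Mul1,r1:12,r2:-3,r3:4
  c15: CDB Add1=7  regs: r0:Mul1,r1:12,r2:-3,r3:4
  c16: -  regs: r0:Mul1,r1:12,r2:-3,r3:4
  c17: -  regs: r0:Mul1,r1:12,r2:-3,r3:4
  c18: -  regs: r0:Mul1,r1:12,r2:-3,r3:4

STATUS = VALUE -3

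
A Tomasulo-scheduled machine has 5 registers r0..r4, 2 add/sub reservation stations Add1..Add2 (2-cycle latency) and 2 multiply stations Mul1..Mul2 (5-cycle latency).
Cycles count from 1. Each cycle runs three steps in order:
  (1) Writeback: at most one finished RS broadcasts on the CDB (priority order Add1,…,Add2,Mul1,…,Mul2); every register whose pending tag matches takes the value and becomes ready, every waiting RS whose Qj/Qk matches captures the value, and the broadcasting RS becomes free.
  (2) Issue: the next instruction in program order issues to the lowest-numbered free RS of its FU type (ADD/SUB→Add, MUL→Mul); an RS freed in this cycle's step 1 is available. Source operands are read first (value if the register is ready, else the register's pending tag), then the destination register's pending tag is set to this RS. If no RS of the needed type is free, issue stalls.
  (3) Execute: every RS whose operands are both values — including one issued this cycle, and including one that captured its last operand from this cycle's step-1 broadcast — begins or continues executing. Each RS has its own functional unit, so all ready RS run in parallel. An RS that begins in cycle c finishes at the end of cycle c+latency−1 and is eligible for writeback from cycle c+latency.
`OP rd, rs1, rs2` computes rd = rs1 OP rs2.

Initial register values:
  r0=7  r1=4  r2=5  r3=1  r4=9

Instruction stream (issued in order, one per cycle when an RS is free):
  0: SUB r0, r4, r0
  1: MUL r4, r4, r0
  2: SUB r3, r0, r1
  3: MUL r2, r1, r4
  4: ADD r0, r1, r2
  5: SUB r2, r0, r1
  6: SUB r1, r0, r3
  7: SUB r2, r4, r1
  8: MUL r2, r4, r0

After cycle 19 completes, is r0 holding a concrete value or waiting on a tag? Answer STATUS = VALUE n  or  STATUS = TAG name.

c1: issue SUB r0<-Add1 | r0:Add1,r1:4,r2:5,r3:1,r4:9
c2: issue MUL r4<-Mul1 | r0:Add1,r1:4,r2:5,r3:1,r4:Mul1
c3: CDB Add1=2; issue SUB r3<-Add1 | r0:2,r1:4,r2:5,r3:Add1,r4:Mul1
c4: issue MUL r2<-Mul2 | r0:2,r1:4,r2:Mul2,r3:Add1,r4:Mul1
c5: CDB Add1=-2; issue ADD r0<-Add1 | r0:Add1,r1:4,r2:Mul2,r3:-2,r4:Mul1
c6: issue SUB r2<-Add2 | r0:Add1,r1:4,r2:Add2,r3:-2,r4:Mul1
c7: stall | r0:Add1,r1:4,r2:Add2,r3:-2,r4:Mul1
c8: CDB Mul1=18; stall | r0:Add1,r1:4,r2:Add2,r3:-2,r4:18
c9: stall | r0:Add1,r1:4,r2:Add2,r3:-2,r4:18
c10: stall | r0:Add1,r1:4,r2:Add2,r3:-2,r4:18
c11: stall | r0:Add1,r1:4,r2:Add2,r3:-2,r4:18
c12: stall | r0:Add1,r1:4,r2:Add2,r3:-2,r4:18
c13: CDB Mul2=72; stall | r0:Add1,r1:4,r2:Add2,r3:-2,r4:18
c14: stall | r0:Add1,r1:4,r2:Add2,r3:-2,r4:18
c15: CDB Add1=76; issue SUB r1<-Add1 | r0:76,r1:Add1,r2:Add2,r3:-2,r4:18
c16: stall | r0:76,r1:Add1,r2:Add2,r3:-2,r4:18
c17: CDB Add1=78; issue SUB r2<-Add1 | r0:76,r1:78,r2:Add1,r3:-2,r4:18
c18: CDB Add2=72; issue MUL r2<-Mul1 | r0:76,r1:78,r2:Mul1,r3:-2,r4:18
c19: CDB Add1=-60 | r0:76,r1:78,r2:Mul1,r3:-2,r4:18

STATUS = VALUE 76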